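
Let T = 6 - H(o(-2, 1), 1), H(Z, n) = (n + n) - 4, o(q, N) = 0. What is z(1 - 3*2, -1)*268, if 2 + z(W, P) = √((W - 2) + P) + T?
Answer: 1608 + 536*I*√2 ≈ 1608.0 + 758.02*I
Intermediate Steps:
H(Z, n) = -4 + 2*n (H(Z, n) = 2*n - 4 = -4 + 2*n)
T = 8 (T = 6 - (-4 + 2*1) = 6 - (-4 + 2) = 6 - 1*(-2) = 6 + 2 = 8)
z(W, P) = 6 + √(-2 + P + W) (z(W, P) = -2 + (√((W - 2) + P) + 8) = -2 + (√((-2 + W) + P) + 8) = -2 + (√(-2 + P + W) + 8) = -2 + (8 + √(-2 + P + W)) = 6 + √(-2 + P + W))
z(1 - 3*2, -1)*268 = (6 + √(-2 - 1 + (1 - 3*2)))*268 = (6 + √(-2 - 1 + (1 - 6)))*268 = (6 + √(-2 - 1 - 5))*268 = (6 + √(-8))*268 = (6 + 2*I*√2)*268 = 1608 + 536*I*√2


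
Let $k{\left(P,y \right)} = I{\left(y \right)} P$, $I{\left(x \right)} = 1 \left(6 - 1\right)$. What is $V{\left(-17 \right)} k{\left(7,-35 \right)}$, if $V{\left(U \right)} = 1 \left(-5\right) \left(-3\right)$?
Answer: $525$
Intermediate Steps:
$V{\left(U \right)} = 15$ ($V{\left(U \right)} = \left(-5\right) \left(-3\right) = 15$)
$I{\left(x \right)} = 5$ ($I{\left(x \right)} = 1 \cdot 5 = 5$)
$k{\left(P,y \right)} = 5 P$
$V{\left(-17 \right)} k{\left(7,-35 \right)} = 15 \cdot 5 \cdot 7 = 15 \cdot 35 = 525$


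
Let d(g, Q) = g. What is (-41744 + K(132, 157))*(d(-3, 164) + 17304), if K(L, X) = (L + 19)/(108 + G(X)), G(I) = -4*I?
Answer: -375553343331/520 ≈ -7.2222e+8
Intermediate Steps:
K(L, X) = (19 + L)/(108 - 4*X) (K(L, X) = (L + 19)/(108 - 4*X) = (19 + L)/(108 - 4*X))
(-41744 + K(132, 157))*(d(-3, 164) + 17304) = (-41744 + (-19 - 1*132)/(4*(-27 + 157)))*(-3 + 17304) = (-41744 + (¼)*(-19 - 132)/130)*17301 = (-41744 + (¼)*(1/130)*(-151))*17301 = (-41744 - 151/520)*17301 = -21707031/520*17301 = -375553343331/520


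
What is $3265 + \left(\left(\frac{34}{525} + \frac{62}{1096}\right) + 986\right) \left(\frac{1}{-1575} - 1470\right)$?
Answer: $- \frac{655373701901357}{453127500} \approx -1.4463 \cdot 10^{6}$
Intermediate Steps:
$3265 + \left(\left(\frac{34}{525} + \frac{62}{1096}\right) + 986\right) \left(\frac{1}{-1575} - 1470\right) = 3265 + \left(\left(34 \cdot \frac{1}{525} + 62 \cdot \frac{1}{1096}\right) + 986\right) \left(- \frac{1}{1575} - 1470\right) = 3265 + \left(\left(\frac{34}{525} + \frac{31}{548}\right) + 986\right) \left(- \frac{2315251}{1575}\right) = 3265 + \left(\frac{34907}{287700} + 986\right) \left(- \frac{2315251}{1575}\right) = 3265 + \frac{283707107}{287700} \left(- \frac{2315251}{1575}\right) = 3265 - \frac{656853163188857}{453127500} = - \frac{655373701901357}{453127500}$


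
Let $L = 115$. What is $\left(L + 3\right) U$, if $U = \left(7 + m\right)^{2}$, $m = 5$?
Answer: $16992$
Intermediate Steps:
$U = 144$ ($U = \left(7 + 5\right)^{2} = 12^{2} = 144$)
$\left(L + 3\right) U = \left(115 + 3\right) 144 = 118 \cdot 144 = 16992$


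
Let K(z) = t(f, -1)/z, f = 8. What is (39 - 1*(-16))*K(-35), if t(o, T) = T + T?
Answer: 22/7 ≈ 3.1429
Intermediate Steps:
t(o, T) = 2*T
K(z) = -2/z (K(z) = (2*(-1))/z = -2/z)
(39 - 1*(-16))*K(-35) = (39 - 1*(-16))*(-2/(-35)) = (39 + 16)*(-2*(-1/35)) = 55*(2/35) = 22/7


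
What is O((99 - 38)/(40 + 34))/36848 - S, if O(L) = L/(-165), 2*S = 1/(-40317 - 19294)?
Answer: 221320769/26819828222880 ≈ 8.2521e-6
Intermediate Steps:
S = -1/119222 (S = 1/(2*(-40317 - 19294)) = (½)/(-59611) = (½)*(-1/59611) = -1/119222 ≈ -8.3877e-6)
O(L) = -L/165 (O(L) = L*(-1/165) = -L/165)
O((99 - 38)/(40 + 34))/36848 - S = -(99 - 38)/(165*(40 + 34))/36848 - 1*(-1/119222) = -61/(165*74)*(1/36848) + 1/119222 = -1/165*61/74*(1/36848) + 1/119222 = -61/12210*1/36848 + 1/119222 = -61/449914080 + 1/119222 = 221320769/26819828222880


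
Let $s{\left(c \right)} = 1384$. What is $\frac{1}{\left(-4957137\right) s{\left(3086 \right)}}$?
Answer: $- \frac{1}{6860677608} \approx -1.4576 \cdot 10^{-10}$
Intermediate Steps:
$\frac{1}{\left(-4957137\right) s{\left(3086 \right)}} = \frac{1}{\left(-4957137\right) 1384} = \left(- \frac{1}{4957137}\right) \frac{1}{1384} = - \frac{1}{6860677608}$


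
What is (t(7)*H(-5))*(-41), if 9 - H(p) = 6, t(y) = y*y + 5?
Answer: -6642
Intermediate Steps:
t(y) = 5 + y² (t(y) = y² + 5 = 5 + y²)
H(p) = 3 (H(p) = 9 - 1*6 = 9 - 6 = 3)
(t(7)*H(-5))*(-41) = ((5 + 7²)*3)*(-41) = ((5 + 49)*3)*(-41) = (54*3)*(-41) = 162*(-41) = -6642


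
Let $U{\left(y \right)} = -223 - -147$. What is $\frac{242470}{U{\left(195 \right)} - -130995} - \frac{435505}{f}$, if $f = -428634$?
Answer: $\frac{160946765075}{56116334646} \approx 2.8681$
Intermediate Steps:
$U{\left(y \right)} = -76$ ($U{\left(y \right)} = -223 + 147 = -76$)
$\frac{242470}{U{\left(195 \right)} - -130995} - \frac{435505}{f} = \frac{242470}{-76 - -130995} - \frac{435505}{-428634} = \frac{242470}{-76 + 130995} - - \frac{435505}{428634} = \frac{242470}{130919} + \frac{435505}{428634} = \frac{160946765075}{56116334646}$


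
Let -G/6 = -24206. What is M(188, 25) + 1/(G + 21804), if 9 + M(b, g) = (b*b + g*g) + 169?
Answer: 6034988161/167040 ≈ 36129.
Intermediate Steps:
M(b, g) = 160 + b² + g² (M(b, g) = -9 + ((b*b + g*g) + 169) = -9 + ((b² + g²) + 169) = -9 + (169 + b² + g²) = 160 + b² + g²)
G = 145236 (G = -6*(-24206) = 145236)
M(188, 25) + 1/(G + 21804) = (160 + 188² + 25²) + 1/(145236 + 21804) = (160 + 35344 + 625) + 1/167040 = 36129 + 1/167040 = 6034988161/167040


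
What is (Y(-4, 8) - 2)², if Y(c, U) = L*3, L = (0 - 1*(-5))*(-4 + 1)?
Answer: 2209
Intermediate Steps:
L = -15 (L = (0 + 5)*(-3) = 5*(-3) = -15)
Y(c, U) = -45 (Y(c, U) = -15*3 = -45)
(Y(-4, 8) - 2)² = (-45 - 2)² = (-47)² = 2209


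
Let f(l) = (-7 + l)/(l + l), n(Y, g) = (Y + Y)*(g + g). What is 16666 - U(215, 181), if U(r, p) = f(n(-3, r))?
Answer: 85993973/5160 ≈ 16666.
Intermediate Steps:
n(Y, g) = 4*Y*g (n(Y, g) = (2*Y)*(2*g) = 4*Y*g)
f(l) = (-7 + l)/(2*l) (f(l) = (-7 + l)/((2*l)) = (-7 + l)*(1/(2*l)) = (-7 + l)/(2*l))
U(r, p) = -(-7 - 12*r)/(24*r) (U(r, p) = (-7 + 4*(-3)*r)/(2*((4*(-3)*r))) = (-7 - 12*r)/(2*((-12*r))) = (-1/(12*r))*(-7 - 12*r)/2 = -(-7 - 12*r)/(24*r))
16666 - U(215, 181) = 16666 - (7 + 12*215)/(24*215) = 16666 - (7 + 2580)/(24*215) = 16666 - 2587/(24*215) = 16666 - 1*2587/5160 = 16666 - 2587/5160 = 85993973/5160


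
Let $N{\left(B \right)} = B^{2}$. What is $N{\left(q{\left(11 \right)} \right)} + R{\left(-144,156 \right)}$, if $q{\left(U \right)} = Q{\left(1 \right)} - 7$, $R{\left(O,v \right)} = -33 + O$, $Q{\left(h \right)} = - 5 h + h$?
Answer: $-56$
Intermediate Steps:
$Q{\left(h \right)} = - 4 h$
$q{\left(U \right)} = -11$ ($q{\left(U \right)} = \left(-4\right) 1 - 7 = -4 - 7 = -11$)
$N{\left(q{\left(11 \right)} \right)} + R{\left(-144,156 \right)} = \left(-11\right)^{2} - 177 = 121 - 177 = -56$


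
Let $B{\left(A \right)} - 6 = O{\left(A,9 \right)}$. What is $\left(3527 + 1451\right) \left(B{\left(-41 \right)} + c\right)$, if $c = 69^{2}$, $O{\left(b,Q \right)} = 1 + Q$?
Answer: $23779906$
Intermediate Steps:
$B{\left(A \right)} = 16$ ($B{\left(A \right)} = 6 + \left(1 + 9\right) = 6 + 10 = 16$)
$c = 4761$
$\left(3527 + 1451\right) \left(B{\left(-41 \right)} + c\right) = \left(3527 + 1451\right) \left(16 + 4761\right) = 4978 \cdot 4777 = 23779906$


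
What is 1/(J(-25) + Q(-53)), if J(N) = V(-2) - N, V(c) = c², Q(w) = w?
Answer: -1/24 ≈ -0.041667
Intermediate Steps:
J(N) = 4 - N (J(N) = (-2)² - N = 4 - N)
1/(J(-25) + Q(-53)) = 1/((4 - 1*(-25)) - 53) = 1/((4 + 25) - 53) = 1/(29 - 53) = 1/(-24) = -1/24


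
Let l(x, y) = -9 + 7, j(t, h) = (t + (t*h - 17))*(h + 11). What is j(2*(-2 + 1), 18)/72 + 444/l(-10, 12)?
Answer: -17579/72 ≈ -244.15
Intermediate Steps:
j(t, h) = (11 + h)*(-17 + t + h*t) (j(t, h) = (t + (h*t - 17))*(11 + h) = (t + (-17 + h*t))*(11 + h) = (-17 + t + h*t)*(11 + h) = (11 + h)*(-17 + t + h*t))
l(x, y) = -2
j(2*(-2 + 1), 18)/72 + 444/l(-10, 12) = (-187 - 17*18 + 11*(2*(-2 + 1)) + (2*(-2 + 1))*18² + 12*18*(2*(-2 + 1)))/72 + 444/(-2) = (-187 - 306 + 11*(2*(-1)) + (2*(-1))*324 + 12*18*(2*(-1)))*(1/72) + 444*(-½) = (-187 - 306 + 11*(-2) - 2*324 + 12*18*(-2))*(1/72) - 222 = (-187 - 306 - 22 - 648 - 432)*(1/72) - 222 = -1595*1/72 - 222 = -1595/72 - 222 = -17579/72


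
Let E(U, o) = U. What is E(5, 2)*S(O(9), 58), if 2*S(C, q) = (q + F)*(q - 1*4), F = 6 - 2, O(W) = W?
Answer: 8370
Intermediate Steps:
F = 4
S(C, q) = (-4 + q)*(4 + q)/2 (S(C, q) = ((q + 4)*(q - 1*4))/2 = ((4 + q)*(q - 4))/2 = ((4 + q)*(-4 + q))/2 = ((-4 + q)*(4 + q))/2 = (-4 + q)*(4 + q)/2)
E(5, 2)*S(O(9), 58) = 5*(-8 + (½)*58²) = 5*(-8 + (½)*3364) = 5*(-8 + 1682) = 5*1674 = 8370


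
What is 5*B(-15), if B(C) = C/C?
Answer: 5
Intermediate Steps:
B(C) = 1
5*B(-15) = 5*1 = 5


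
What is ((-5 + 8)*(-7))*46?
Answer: -966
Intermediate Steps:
((-5 + 8)*(-7))*46 = (3*(-7))*46 = -21*46 = -966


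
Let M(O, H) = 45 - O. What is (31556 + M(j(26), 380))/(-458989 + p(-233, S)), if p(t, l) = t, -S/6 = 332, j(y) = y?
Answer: -10525/153074 ≈ -0.068758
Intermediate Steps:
S = -1992 (S = -6*332 = -1992)
(31556 + M(j(26), 380))/(-458989 + p(-233, S)) = (31556 + (45 - 1*26))/(-458989 - 233) = (31556 + (45 - 26))/(-459222) = (31556 + 19)*(-1/459222) = 31575*(-1/459222) = -10525/153074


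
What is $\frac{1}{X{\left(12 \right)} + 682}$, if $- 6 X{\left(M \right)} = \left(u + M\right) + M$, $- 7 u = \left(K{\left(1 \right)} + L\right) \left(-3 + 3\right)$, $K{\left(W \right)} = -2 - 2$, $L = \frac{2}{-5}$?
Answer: $\frac{1}{678} \approx 0.0014749$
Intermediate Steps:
$L = - \frac{2}{5}$ ($L = 2 \left(- \frac{1}{5}\right) = - \frac{2}{5} \approx -0.4$)
$K{\left(W \right)} = -4$ ($K{\left(W \right)} = -2 - 2 = -4$)
$u = 0$ ($u = - \frac{\left(-4 - \frac{2}{5}\right) \left(-3 + 3\right)}{7} = - \frac{\left(- \frac{22}{5}\right) 0}{7} = \left(- \frac{1}{7}\right) 0 = 0$)
$X{\left(M \right)} = - \frac{M}{3}$ ($X{\left(M \right)} = - \frac{\left(0 + M\right) + M}{6} = - \frac{M + M}{6} = - \frac{2 M}{6} = - \frac{M}{3}$)
$\frac{1}{X{\left(12 \right)} + 682} = \frac{1}{\left(- \frac{1}{3}\right) 12 + 682} = \frac{1}{-4 + 682} = \frac{1}{678}$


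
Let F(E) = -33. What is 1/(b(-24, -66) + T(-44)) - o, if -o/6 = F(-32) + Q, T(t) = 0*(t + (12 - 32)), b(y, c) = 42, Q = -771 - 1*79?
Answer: -222515/42 ≈ -5298.0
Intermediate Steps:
Q = -850 (Q = -771 - 79 = -850)
T(t) = 0 (T(t) = 0*(t - 20) = 0*(-20 + t) = 0)
o = 5298 (o = -6*(-33 - 850) = -6*(-883) = 5298)
1/(b(-24, -66) + T(-44)) - o = 1/(42 + 0) - 1*5298 = 1/42 - 5298 = -222515/42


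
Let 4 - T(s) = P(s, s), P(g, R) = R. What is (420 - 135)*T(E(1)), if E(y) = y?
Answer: 855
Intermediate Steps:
T(s) = 4 - s
(420 - 135)*T(E(1)) = (420 - 135)*(4 - 1*1) = 285*(4 - 1) = 285*3 = 855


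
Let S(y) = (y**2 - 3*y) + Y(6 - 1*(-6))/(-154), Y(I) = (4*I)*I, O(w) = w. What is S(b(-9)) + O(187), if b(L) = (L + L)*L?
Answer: 1997477/77 ≈ 25941.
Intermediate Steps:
Y(I) = 4*I**2
b(L) = 2*L**2 (b(L) = (2*L)*L = 2*L**2)
S(y) = -288/77 + y**2 - 3*y (S(y) = (y**2 - 3*y) + (4*(6 - 1*(-6))**2)/(-154) = (y**2 - 3*y) + (4*(6 + 6)**2)*(-1/154) = (y**2 - 3*y) + (4*12**2)*(-1/154) = (y**2 - 3*y) + (4*144)*(-1/154) = (y**2 - 3*y) + 576*(-1/154) = (y**2 - 3*y) - 288/77 = -288/77 + y**2 - 3*y)
S(b(-9)) + O(187) = (-288/77 + (2*(-9)**2)**2 - 6*(-9)**2) + 187 = (-288/77 + (2*81)**2 - 6*81) + 187 = (-288/77 + 162**2 - 3*162) + 187 = (-288/77 + 26244 - 486) + 187 = 1983078/77 + 187 = 1997477/77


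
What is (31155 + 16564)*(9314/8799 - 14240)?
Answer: -854091336382/1257 ≈ -6.7947e+8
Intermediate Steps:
(31155 + 16564)*(9314/8799 - 14240) = 47719*(9314*(1/8799) - 14240) = 47719*(9314/8799 - 14240) = 47719*(-125288446/8799) = -854091336382/1257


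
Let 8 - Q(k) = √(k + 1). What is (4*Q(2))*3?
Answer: 96 - 12*√3 ≈ 75.215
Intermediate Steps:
Q(k) = 8 - √(1 + k) (Q(k) = 8 - √(k + 1) = 8 - √(1 + k))
(4*Q(2))*3 = (4*(8 - √(1 + 2)))*3 = (4*(8 - √3))*3 = (32 - 4*√3)*3 = 96 - 12*√3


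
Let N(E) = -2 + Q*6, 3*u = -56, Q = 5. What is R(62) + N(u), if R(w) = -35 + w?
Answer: 55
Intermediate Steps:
u = -56/3 (u = (1/3)*(-56) = -56/3 ≈ -18.667)
N(E) = 28 (N(E) = -2 + 5*6 = -2 + 30 = 28)
R(62) + N(u) = (-35 + 62) + 28 = 27 + 28 = 55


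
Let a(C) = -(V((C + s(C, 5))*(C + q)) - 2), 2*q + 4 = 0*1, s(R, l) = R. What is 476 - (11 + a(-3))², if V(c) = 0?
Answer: 307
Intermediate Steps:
q = -2 (q = -2 + (0*1)/2 = -2 + (½)*0 = -2 + 0 = -2)
a(C) = 2 (a(C) = -(0 - 2) = -1*(-2) = 2)
476 - (11 + a(-3))² = 476 - (11 + 2)² = 476 - 1*13² = 476 - 1*169 = 476 - 169 = 307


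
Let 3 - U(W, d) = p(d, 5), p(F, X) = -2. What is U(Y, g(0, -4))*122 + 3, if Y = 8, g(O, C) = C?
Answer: 613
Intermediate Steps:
U(W, d) = 5 (U(W, d) = 3 - 1*(-2) = 3 + 2 = 5)
U(Y, g(0, -4))*122 + 3 = 5*122 + 3 = 610 + 3 = 613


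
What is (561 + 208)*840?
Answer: 645960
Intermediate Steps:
(561 + 208)*840 = 769*840 = 645960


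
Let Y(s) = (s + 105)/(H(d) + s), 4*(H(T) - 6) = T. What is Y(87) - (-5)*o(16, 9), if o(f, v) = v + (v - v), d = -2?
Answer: 8709/185 ≈ 47.076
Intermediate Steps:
o(f, v) = v (o(f, v) = v + 0 = v)
H(T) = 6 + T/4
Y(s) = (105 + s)/(11/2 + s) (Y(s) = (s + 105)/((6 + (¼)*(-2)) + s) = (105 + s)/((6 - ½) + s) = (105 + s)/(11/2 + s))
Y(87) - (-5)*o(16, 9) = 2*(105 + 87)/(11 + 2*87) - (-5)*9 = 2*192/(11 + 174) - 1*(-45) = 2*192/185 + 45 = 2*(1/185)*192 + 45 = 384/185 + 45 = 8709/185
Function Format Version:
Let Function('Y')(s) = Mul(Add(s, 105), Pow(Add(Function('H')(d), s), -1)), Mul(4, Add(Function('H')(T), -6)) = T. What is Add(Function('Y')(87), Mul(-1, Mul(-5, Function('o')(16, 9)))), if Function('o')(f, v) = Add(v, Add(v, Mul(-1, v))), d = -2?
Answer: Rational(8709, 185) ≈ 47.076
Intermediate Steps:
Function('o')(f, v) = v (Function('o')(f, v) = Add(v, 0) = v)
Function('H')(T) = Add(6, Mul(Rational(1, 4), T))
Function('Y')(s) = Mul(Pow(Add(Rational(11, 2), s), -1), Add(105, s)) (Function('Y')(s) = Mul(Add(s, 105), Pow(Add(Add(6, Mul(Rational(1, 4), -2)), s), -1)) = Mul(Add(105, s), Pow(Add(Add(6, Rational(-1, 2)), s), -1)) = Mul(Add(105, s), Pow(Add(Rational(11, 2), s), -1)) = Mul(Pow(Add(Rational(11, 2), s), -1), Add(105, s)))
Add(Function('Y')(87), Mul(-1, Mul(-5, Function('o')(16, 9)))) = Add(Mul(2, Pow(Add(11, Mul(2, 87)), -1), Add(105, 87)), Mul(-1, Mul(-5, 9))) = Add(Mul(2, Pow(Add(11, 174), -1), 192), Mul(-1, -45)) = Add(Mul(2, Pow(185, -1), 192), 45) = Add(Mul(2, Rational(1, 185), 192), 45) = Add(Rational(384, 185), 45) = Rational(8709, 185)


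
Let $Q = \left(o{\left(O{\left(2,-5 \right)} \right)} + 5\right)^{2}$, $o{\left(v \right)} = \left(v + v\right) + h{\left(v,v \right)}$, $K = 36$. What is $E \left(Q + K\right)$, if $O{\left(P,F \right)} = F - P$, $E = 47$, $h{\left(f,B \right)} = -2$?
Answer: $7379$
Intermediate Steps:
$o{\left(v \right)} = -2 + 2 v$ ($o{\left(v \right)} = \left(v + v\right) - 2 = 2 v - 2 = -2 + 2 v$)
$Q = 121$ ($Q = \left(\left(-2 + 2 \left(-5 - 2\right)\right) + 5\right)^{2} = \left(\left(-2 + 2 \left(-7\right)\right) + 5\right)^{2} = \left(\left(-2 - 14\right) + 5\right)^{2} = \left(-16 + 5\right)^{2} = \left(-11\right)^{2} = 121$)
$E \left(Q + K\right) = 47 \left(121 + 36\right) = 47 \cdot 157 = 7379$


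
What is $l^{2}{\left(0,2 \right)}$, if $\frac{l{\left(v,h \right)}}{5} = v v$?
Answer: $0$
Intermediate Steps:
$l{\left(v,h \right)} = 5 v^{2}$ ($l{\left(v,h \right)} = 5 v v = 5 v^{2}$)
$l^{2}{\left(0,2 \right)} = \left(5 \cdot 0^{2}\right)^{2} = \left(5 \cdot 0\right)^{2} = 0^{2} = 0$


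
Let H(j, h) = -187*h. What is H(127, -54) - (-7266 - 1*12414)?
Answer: 29778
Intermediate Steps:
H(127, -54) - (-7266 - 1*12414) = -187*(-54) - (-7266 - 1*12414) = 10098 - (-7266 - 12414) = 10098 - 1*(-19680) = 10098 + 19680 = 29778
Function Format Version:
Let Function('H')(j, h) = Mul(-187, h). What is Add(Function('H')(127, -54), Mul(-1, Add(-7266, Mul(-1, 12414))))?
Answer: 29778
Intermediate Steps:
Add(Function('H')(127, -54), Mul(-1, Add(-7266, Mul(-1, 12414)))) = Add(Mul(-187, -54), Mul(-1, Add(-7266, Mul(-1, 12414)))) = Add(10098, Mul(-1, Add(-7266, -12414))) = Add(10098, Mul(-1, -19680)) = Add(10098, 19680) = 29778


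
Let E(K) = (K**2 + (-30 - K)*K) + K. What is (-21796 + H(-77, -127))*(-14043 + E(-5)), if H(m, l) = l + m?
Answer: 305756000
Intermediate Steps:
E(K) = K + K**2 + K*(-30 - K) (E(K) = (K**2 + K*(-30 - K)) + K = K + K**2 + K*(-30 - K))
(-21796 + H(-77, -127))*(-14043 + E(-5)) = (-21796 + (-127 - 77))*(-14043 - 29*(-5)) = (-21796 - 204)*(-14043 + 145) = -22000*(-13898) = 305756000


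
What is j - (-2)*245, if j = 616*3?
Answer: 2338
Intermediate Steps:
j = 1848
j - (-2)*245 = 1848 - (-2)*245 = 1848 - 1*(-490) = 1848 + 490 = 2338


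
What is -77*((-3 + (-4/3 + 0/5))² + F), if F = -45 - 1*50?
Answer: 52822/9 ≈ 5869.1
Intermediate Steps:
F = -95 (F = -45 - 50 = -95)
-77*((-3 + (-4/3 + 0/5))² + F) = -77*((-3 + (-4/3 + 0/5))² - 95) = -77*((-3 + (-4*⅓ + 0*(⅕)))² - 95) = -77*((-3 + (-4/3 + 0))² - 95) = -77*((-3 - 4/3)² - 95) = -77*((-13/3)² - 95) = -77*(169/9 - 95) = -77*(-686/9) = 52822/9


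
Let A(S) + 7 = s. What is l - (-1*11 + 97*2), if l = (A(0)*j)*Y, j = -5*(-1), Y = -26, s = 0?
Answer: 727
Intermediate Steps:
A(S) = -7 (A(S) = -7 + 0 = -7)
j = 5
l = 910 (l = -7*5*(-26) = -35*(-26) = 910)
l - (-1*11 + 97*2) = 910 - (-1*11 + 97*2) = 910 - (-11 + 194) = 910 - 1*183 = 910 - 183 = 727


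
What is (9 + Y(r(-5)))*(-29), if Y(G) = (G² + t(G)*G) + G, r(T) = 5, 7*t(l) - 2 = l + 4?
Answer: -9512/7 ≈ -1358.9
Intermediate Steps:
t(l) = 6/7 + l/7 (t(l) = 2/7 + (l + 4)/7 = 2/7 + (4 + l)/7 = 2/7 + (4/7 + l/7) = 6/7 + l/7)
Y(G) = G + G² + G*(6/7 + G/7) (Y(G) = (G² + (6/7 + G/7)*G) + G = (G² + G*(6/7 + G/7)) + G = G + G² + G*(6/7 + G/7))
(9 + Y(r(-5)))*(-29) = (9 + (⅐)*5*(13 + 8*5))*(-29) = (9 + (⅐)*5*(13 + 40))*(-29) = (9 + (⅐)*5*53)*(-29) = (9 + 265/7)*(-29) = (328/7)*(-29) = -9512/7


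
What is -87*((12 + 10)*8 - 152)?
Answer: -2088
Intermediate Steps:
-87*((12 + 10)*8 - 152) = -87*(22*8 - 152) = -87*(176 - 152) = -87*24 = -2088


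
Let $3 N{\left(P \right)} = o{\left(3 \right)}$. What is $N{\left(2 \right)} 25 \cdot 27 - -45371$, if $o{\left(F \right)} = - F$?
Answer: $44696$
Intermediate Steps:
$N{\left(P \right)} = -1$ ($N{\left(P \right)} = \frac{\left(-1\right) 3}{3} = \frac{1}{3} \left(-3\right) = -1$)
$N{\left(2 \right)} 25 \cdot 27 - -45371 = \left(-1\right) 25 \cdot 27 - -45371 = \left(-25\right) 27 + 45371 = -675 + 45371 = 44696$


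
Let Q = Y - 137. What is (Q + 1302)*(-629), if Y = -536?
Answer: -395641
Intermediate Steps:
Q = -673 (Q = -536 - 137 = -673)
(Q + 1302)*(-629) = (-673 + 1302)*(-629) = 629*(-629) = -395641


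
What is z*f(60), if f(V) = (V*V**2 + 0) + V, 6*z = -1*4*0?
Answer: 0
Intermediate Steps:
z = 0 (z = (-1*4*0)/6 = (-4*0)/6 = (1/6)*0 = 0)
f(V) = V + V**3 (f(V) = (V**3 + 0) + V = V**3 + V = V + V**3)
z*f(60) = 0*(60 + 60**3) = 0*(60 + 216000) = 0*216060 = 0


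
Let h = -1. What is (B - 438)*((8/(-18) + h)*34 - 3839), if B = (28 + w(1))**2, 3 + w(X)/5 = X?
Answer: 1329734/3 ≈ 4.4324e+5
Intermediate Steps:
w(X) = -15 + 5*X
B = 324 (B = (28 + (-15 + 5*1))**2 = (28 + (-15 + 5))**2 = (28 - 10)**2 = 18**2 = 324)
(B - 438)*((8/(-18) + h)*34 - 3839) = (324 - 438)*((8/(-18) - 1)*34 - 3839) = -114*((8*(-1/18) - 1)*34 - 3839) = -114*((-4/9 - 1)*34 - 3839) = -114*(-13/9*34 - 3839) = -114*(-442/9 - 3839) = -114*(-34993/9) = 1329734/3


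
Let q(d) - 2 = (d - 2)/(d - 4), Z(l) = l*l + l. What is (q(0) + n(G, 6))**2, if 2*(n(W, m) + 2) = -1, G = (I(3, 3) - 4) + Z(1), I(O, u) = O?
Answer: 0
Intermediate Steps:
Z(l) = l + l**2 (Z(l) = l**2 + l = l + l**2)
G = 1 (G = (3 - 4) + 1*(1 + 1) = -1 + 1*2 = -1 + 2 = 1)
q(d) = 2 + (-2 + d)/(-4 + d) (q(d) = 2 + (d - 2)/(d - 4) = 2 + (-2 + d)/(-4 + d))
n(W, m) = -5/2 (n(W, m) = -2 + (1/2)*(-1) = -2 - 1/2 = -5/2)
(q(0) + n(G, 6))**2 = ((-10 + 3*0)/(-4 + 0) - 5/2)**2 = ((-10 + 0)/(-4) - 5/2)**2 = (-1/4*(-10) - 5/2)**2 = (5/2 - 5/2)**2 = 0**2 = 0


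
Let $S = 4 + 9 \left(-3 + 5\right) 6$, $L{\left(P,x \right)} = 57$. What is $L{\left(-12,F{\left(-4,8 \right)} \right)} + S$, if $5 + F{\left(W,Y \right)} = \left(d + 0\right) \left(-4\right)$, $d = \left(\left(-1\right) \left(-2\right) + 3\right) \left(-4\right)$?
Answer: $169$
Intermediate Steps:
$d = -20$ ($d = \left(2 + 3\right) \left(-4\right) = 5 \left(-4\right) = -20$)
$F{\left(W,Y \right)} = 75$ ($F{\left(W,Y \right)} = -5 + \left(-20 + 0\right) \left(-4\right) = -5 - -80 = -5 + 80 = 75$)
$S = 112$ ($S = 4 + 9 \cdot 2 \cdot 6 = 4 + 9 \cdot 12 = 4 + 108 = 112$)
$L{\left(-12,F{\left(-4,8 \right)} \right)} + S = 57 + 112 = 169$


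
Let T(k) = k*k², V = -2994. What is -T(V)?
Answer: 26838323784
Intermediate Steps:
T(k) = k³
-T(V) = -1*(-2994)³ = -1*(-26838323784) = 26838323784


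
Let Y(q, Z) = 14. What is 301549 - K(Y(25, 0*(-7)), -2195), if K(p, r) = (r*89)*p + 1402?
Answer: 3035117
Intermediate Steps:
K(p, r) = 1402 + 89*p*r (K(p, r) = (89*r)*p + 1402 = 89*p*r + 1402 = 1402 + 89*p*r)
301549 - K(Y(25, 0*(-7)), -2195) = 301549 - (1402 + 89*14*(-2195)) = 301549 - (1402 - 2734970) = 301549 - 1*(-2733568) = 301549 + 2733568 = 3035117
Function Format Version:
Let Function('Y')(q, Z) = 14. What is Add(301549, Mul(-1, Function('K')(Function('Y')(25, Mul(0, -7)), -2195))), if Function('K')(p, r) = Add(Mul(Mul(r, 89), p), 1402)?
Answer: 3035117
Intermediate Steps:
Function('K')(p, r) = Add(1402, Mul(89, p, r)) (Function('K')(p, r) = Add(Mul(Mul(89, r), p), 1402) = Add(Mul(89, p, r), 1402) = Add(1402, Mul(89, p, r)))
Add(301549, Mul(-1, Function('K')(Function('Y')(25, Mul(0, -7)), -2195))) = Add(301549, Mul(-1, Add(1402, Mul(89, 14, -2195)))) = Add(301549, Mul(-1, Add(1402, -2734970))) = Add(301549, Mul(-1, -2733568)) = Add(301549, 2733568) = 3035117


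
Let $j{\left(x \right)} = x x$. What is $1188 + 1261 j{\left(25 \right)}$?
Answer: $789313$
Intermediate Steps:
$j{\left(x \right)} = x^{2}$
$1188 + 1261 j{\left(25 \right)} = 1188 + 1261 \cdot 25^{2} = 1188 + 1261 \cdot 625 = 1188 + 788125 = 789313$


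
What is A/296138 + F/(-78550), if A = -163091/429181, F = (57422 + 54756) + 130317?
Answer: -1541017602447408/499172693696095 ≈ -3.0871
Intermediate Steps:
F = 242495 (F = 112178 + 130317 = 242495)
A = -163091/429181 (A = -163091*1/429181 = -163091/429181 ≈ -0.38001)
A/296138 + F/(-78550) = -163091/429181/296138 + 242495/(-78550) = -163091/429181*1/296138 + 242495*(-1/78550) = -163091/127096802978 - 48499/15710 = -1541017602447408/499172693696095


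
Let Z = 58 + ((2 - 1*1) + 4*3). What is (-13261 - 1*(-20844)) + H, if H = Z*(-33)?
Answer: 5240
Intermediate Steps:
Z = 71 (Z = 58 + ((2 - 1) + 12) = 58 + (1 + 12) = 58 + 13 = 71)
H = -2343 (H = 71*(-33) = -2343)
(-13261 - 1*(-20844)) + H = (-13261 - 1*(-20844)) - 2343 = (-13261 + 20844) - 2343 = 7583 - 2343 = 5240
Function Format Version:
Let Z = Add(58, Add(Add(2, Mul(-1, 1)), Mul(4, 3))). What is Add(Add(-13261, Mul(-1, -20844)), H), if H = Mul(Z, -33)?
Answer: 5240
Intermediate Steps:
Z = 71 (Z = Add(58, Add(Add(2, -1), 12)) = Add(58, Add(1, 12)) = Add(58, 13) = 71)
H = -2343 (H = Mul(71, -33) = -2343)
Add(Add(-13261, Mul(-1, -20844)), H) = Add(Add(-13261, Mul(-1, -20844)), -2343) = Add(Add(-13261, 20844), -2343) = Add(7583, -2343) = 5240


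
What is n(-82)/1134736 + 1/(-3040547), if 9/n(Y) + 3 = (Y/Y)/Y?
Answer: -1262101739/426101940363112 ≈ -2.9620e-6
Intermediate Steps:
n(Y) = 9/(-3 + 1/Y) (n(Y) = 9/(-3 + (Y/Y)/Y) = 9/(-3 + 1/Y))
n(-82)/1134736 + 1/(-3040547) = -9*(-82)/(-1 + 3*(-82))/1134736 + 1/(-3040547) = -9*(-82)/(-1 - 246)*(1/1134736) - 1/3040547 = -9*(-82)/(-247)*(1/1134736) - 1/3040547 = -9*(-82)*(-1/247)*(1/1134736) - 1/3040547 = -738/247*1/1134736 - 1/3040547 = -369/140139896 - 1/3040547 = -1262101739/426101940363112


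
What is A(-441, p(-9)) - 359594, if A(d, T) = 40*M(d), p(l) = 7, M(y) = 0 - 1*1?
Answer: -359634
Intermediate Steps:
M(y) = -1 (M(y) = 0 - 1 = -1)
A(d, T) = -40 (A(d, T) = 40*(-1) = -40)
A(-441, p(-9)) - 359594 = -40 - 359594 = -359634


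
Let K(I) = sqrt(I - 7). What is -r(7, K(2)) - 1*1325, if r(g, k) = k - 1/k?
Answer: -1325 - 6*I*sqrt(5)/5 ≈ -1325.0 - 2.6833*I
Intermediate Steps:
K(I) = sqrt(-7 + I)
-r(7, K(2)) - 1*1325 = -(sqrt(-7 + 2) - 1/(sqrt(-7 + 2))) - 1*1325 = -(sqrt(-5) - 1/(sqrt(-5))) - 1325 = -(I*sqrt(5) - 1/(I*sqrt(5))) - 1325 = -(I*sqrt(5) - (-1)*I*sqrt(5)/5) - 1325 = -(I*sqrt(5) + I*sqrt(5)/5) - 1325 = -6*I*sqrt(5)/5 - 1325 = -1325 - 6*I*sqrt(5)/5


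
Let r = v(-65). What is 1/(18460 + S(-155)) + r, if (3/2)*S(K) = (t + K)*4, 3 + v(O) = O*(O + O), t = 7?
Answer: 457793615/54196 ≈ 8447.0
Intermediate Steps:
v(O) = -3 + 2*O**2 (v(O) = -3 + O*(O + O) = -3 + O*(2*O) = -3 + 2*O**2)
S(K) = 56/3 + 8*K/3 (S(K) = 2*((7 + K)*4)/3 = 2*(28 + 4*K)/3 = 56/3 + 8*K/3)
r = 8447 (r = -3 + 2*(-65)**2 = -3 + 2*4225 = -3 + 8450 = 8447)
1/(18460 + S(-155)) + r = 1/(18460 + (56/3 + (8/3)*(-155))) + 8447 = 1/(18460 + (56/3 - 1240/3)) + 8447 = 1/(18460 - 1184/3) + 8447 = 1/(54196/3) + 8447 = 3/54196 + 8447 = 457793615/54196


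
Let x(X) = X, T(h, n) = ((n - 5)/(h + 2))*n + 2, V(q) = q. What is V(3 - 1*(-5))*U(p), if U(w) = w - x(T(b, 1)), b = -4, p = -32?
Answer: -288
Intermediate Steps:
T(h, n) = 2 + n*(-5 + n)/(2 + h) (T(h, n) = ((-5 + n)/(2 + h))*n + 2 = n*(-5 + n)/(2 + h) + 2 = 2 + n*(-5 + n)/(2 + h))
U(w) = -4 + w (U(w) = w - (4 + 1² - 5*1 + 2*(-4))/(2 - 4) = w - (4 + 1 - 5 - 8)/(-2) = w - (-1)*(-8)/2 = w - 1*4 = w - 4 = -4 + w)
V(3 - 1*(-5))*U(p) = (3 - 1*(-5))*(-4 - 32) = (3 + 5)*(-36) = 8*(-36) = -288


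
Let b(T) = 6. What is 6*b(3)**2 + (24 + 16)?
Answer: 256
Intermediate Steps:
6*b(3)**2 + (24 + 16) = 6*6**2 + (24 + 16) = 6*36 + 40 = 216 + 40 = 256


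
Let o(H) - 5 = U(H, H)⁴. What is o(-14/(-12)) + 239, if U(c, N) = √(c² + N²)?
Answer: 81457/324 ≈ 251.41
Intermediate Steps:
U(c, N) = √(N² + c²)
o(H) = 5 + 4*H⁴ (o(H) = 5 + (√(H² + H²))⁴ = 5 + (√(2*H²))⁴ = 5 + (√2*√(H²))⁴ = 5 + 4*H⁴)
o(-14/(-12)) + 239 = (5 + 4*(-14/(-12))⁴) + 239 = (5 + 4*(-14*(-1/12))⁴) + 239 = (5 + 4*(7/6)⁴) + 239 = (5 + 4*(2401/1296)) + 239 = (5 + 2401/324) + 239 = 4021/324 + 239 = 81457/324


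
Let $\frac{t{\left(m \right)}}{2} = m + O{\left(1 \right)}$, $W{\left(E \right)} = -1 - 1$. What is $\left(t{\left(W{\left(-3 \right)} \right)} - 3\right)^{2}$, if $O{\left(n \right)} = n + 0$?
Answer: $25$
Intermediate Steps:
$O{\left(n \right)} = n$
$W{\left(E \right)} = -2$ ($W{\left(E \right)} = -1 - 1 = -2$)
$t{\left(m \right)} = 2 + 2 m$ ($t{\left(m \right)} = 2 \left(m + 1\right) = 2 \left(1 + m\right) = 2 + 2 m$)
$\left(t{\left(W{\left(-3 \right)} \right)} - 3\right)^{2} = \left(\left(2 + 2 \left(-2\right)\right) - 3\right)^{2} = \left(\left(2 - 4\right) - 3\right)^{2} = \left(-2 - 3\right)^{2} = \left(-5\right)^{2} = 25$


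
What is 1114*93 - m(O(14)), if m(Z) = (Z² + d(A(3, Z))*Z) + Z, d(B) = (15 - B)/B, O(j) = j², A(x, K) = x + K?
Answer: 12969074/199 ≈ 65171.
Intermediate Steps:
A(x, K) = K + x
d(B) = (15 - B)/B
m(Z) = Z + Z² + Z*(12 - Z)/(3 + Z) (m(Z) = (Z² + ((15 - (Z + 3))/(Z + 3))*Z) + Z = (Z² + ((15 - (3 + Z))/(3 + Z))*Z) + Z = (Z² + ((15 + (-3 - Z))/(3 + Z))*Z) + Z = (Z² + ((12 - Z)/(3 + Z))*Z) + Z = (Z² + Z*(12 - Z)/(3 + Z)) + Z = Z + Z² + Z*(12 - Z)/(3 + Z))
1114*93 - m(O(14)) = 1114*93 - 14²*(15 + (14²)² + 3*14²)/(3 + 14²) = 103602 - 196*(15 + 196² + 3*196)/(3 + 196) = 103602 - 196*(15 + 38416 + 588)/199 = 103602 - 196*39019/199 = 103602 - 1*7647724/199 = 103602 - 7647724/199 = 12969074/199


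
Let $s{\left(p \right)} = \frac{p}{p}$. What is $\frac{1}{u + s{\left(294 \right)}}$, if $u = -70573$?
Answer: $- \frac{1}{70572} \approx -1.417 \cdot 10^{-5}$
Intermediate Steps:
$s{\left(p \right)} = 1$
$\frac{1}{u + s{\left(294 \right)}} = \frac{1}{-70573 + 1} = \frac{1}{-70572} = - \frac{1}{70572}$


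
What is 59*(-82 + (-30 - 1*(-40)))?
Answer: -4248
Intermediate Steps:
59*(-82 + (-30 - 1*(-40))) = 59*(-82 + (-30 + 40)) = 59*(-82 + 10) = 59*(-72) = -4248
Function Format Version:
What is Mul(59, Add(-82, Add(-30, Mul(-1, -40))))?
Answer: -4248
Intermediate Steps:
Mul(59, Add(-82, Add(-30, Mul(-1, -40)))) = Mul(59, Add(-82, Add(-30, 40))) = Mul(59, Add(-82, 10)) = Mul(59, -72) = -4248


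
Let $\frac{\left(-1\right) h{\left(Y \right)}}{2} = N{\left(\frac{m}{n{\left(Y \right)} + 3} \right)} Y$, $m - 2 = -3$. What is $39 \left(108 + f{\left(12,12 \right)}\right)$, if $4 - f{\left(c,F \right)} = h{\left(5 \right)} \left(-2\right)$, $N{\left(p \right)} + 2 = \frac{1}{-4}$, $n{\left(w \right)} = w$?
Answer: $6123$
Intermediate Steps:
$m = -1$ ($m = 2 - 3 = -1$)
$N{\left(p \right)} = - \frac{9}{4}$ ($N{\left(p \right)} = -2 + \frac{1}{-4} = -2 - \frac{1}{4} = - \frac{9}{4}$)
$h{\left(Y \right)} = \frac{9 Y}{2}$ ($h{\left(Y \right)} = - 2 \left(- \frac{9 Y}{4}\right) = \frac{9 Y}{2}$)
$f{\left(c,F \right)} = 49$ ($f{\left(c,F \right)} = 4 - \frac{9}{2} \cdot 5 \left(-2\right) = 4 - \frac{45}{2} \left(-2\right) = 4 - -45 = 4 + 45 = 49$)
$39 \left(108 + f{\left(12,12 \right)}\right) = 39 \left(108 + 49\right) = 39 \cdot 157 = 6123$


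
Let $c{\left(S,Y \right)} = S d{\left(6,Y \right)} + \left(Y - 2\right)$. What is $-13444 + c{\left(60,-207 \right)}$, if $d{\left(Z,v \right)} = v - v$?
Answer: $-13653$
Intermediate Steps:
$d{\left(Z,v \right)} = 0$
$c{\left(S,Y \right)} = -2 + Y$ ($c{\left(S,Y \right)} = S 0 + \left(Y - 2\right) = 0 + \left(-2 + Y\right) = -2 + Y$)
$-13444 + c{\left(60,-207 \right)} = -13444 - 209 = -13653$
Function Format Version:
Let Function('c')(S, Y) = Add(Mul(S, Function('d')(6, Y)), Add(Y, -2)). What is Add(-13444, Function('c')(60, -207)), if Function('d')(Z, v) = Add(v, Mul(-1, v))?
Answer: -13653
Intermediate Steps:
Function('d')(Z, v) = 0
Function('c')(S, Y) = Add(-2, Y) (Function('c')(S, Y) = Add(Mul(S, 0), Add(Y, -2)) = Add(0, Add(-2, Y)) = Add(-2, Y))
Add(-13444, Function('c')(60, -207)) = Add(-13444, Add(-2, -207)) = Add(-13444, -209) = -13653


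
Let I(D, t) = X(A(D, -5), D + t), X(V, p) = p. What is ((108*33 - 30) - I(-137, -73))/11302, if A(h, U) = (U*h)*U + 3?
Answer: 1872/5651 ≈ 0.33127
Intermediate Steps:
A(h, U) = 3 + h*U² (A(h, U) = h*U² + 3 = 3 + h*U²)
I(D, t) = D + t
((108*33 - 30) - I(-137, -73))/11302 = ((108*33 - 30) - (-137 - 73))/11302 = ((3564 - 30) - 1*(-210))*(1/11302) = (3534 + 210)*(1/11302) = 3744*(1/11302) = 1872/5651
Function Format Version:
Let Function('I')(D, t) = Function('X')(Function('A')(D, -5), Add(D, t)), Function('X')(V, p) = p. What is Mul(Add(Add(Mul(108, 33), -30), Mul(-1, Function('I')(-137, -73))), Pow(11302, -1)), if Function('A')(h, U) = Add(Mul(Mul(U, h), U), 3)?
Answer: Rational(1872, 5651) ≈ 0.33127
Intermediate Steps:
Function('A')(h, U) = Add(3, Mul(h, Pow(U, 2))) (Function('A')(h, U) = Add(Mul(h, Pow(U, 2)), 3) = Add(3, Mul(h, Pow(U, 2))))
Function('I')(D, t) = Add(D, t)
Mul(Add(Add(Mul(108, 33), -30), Mul(-1, Function('I')(-137, -73))), Pow(11302, -1)) = Mul(Add(Add(Mul(108, 33), -30), Mul(-1, Add(-137, -73))), Pow(11302, -1)) = Mul(Add(Add(3564, -30), Mul(-1, -210)), Rational(1, 11302)) = Mul(Add(3534, 210), Rational(1, 11302)) = Mul(3744, Rational(1, 11302)) = Rational(1872, 5651)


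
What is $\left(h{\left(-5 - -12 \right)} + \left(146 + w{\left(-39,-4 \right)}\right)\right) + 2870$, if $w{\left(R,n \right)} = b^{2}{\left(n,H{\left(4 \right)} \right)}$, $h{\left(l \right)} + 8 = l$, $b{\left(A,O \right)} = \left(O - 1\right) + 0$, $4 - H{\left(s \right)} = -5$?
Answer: $3079$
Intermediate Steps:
$H{\left(s \right)} = 9$ ($H{\left(s \right)} = 4 - -5 = 4 + 5 = 9$)
$b{\left(A,O \right)} = -1 + O$ ($b{\left(A,O \right)} = \left(-1 + O\right) + 0 = -1 + O$)
$h{\left(l \right)} = -8 + l$
$w{\left(R,n \right)} = 64$ ($w{\left(R,n \right)} = \left(-1 + 9\right)^{2} = 8^{2} = 64$)
$\left(h{\left(-5 - -12 \right)} + \left(146 + w{\left(-39,-4 \right)}\right)\right) + 2870 = \left(\left(-8 - -7\right) + \left(146 + 64\right)\right) + 2870 = \left(\left(-8 + \left(-5 + 12\right)\right) + 210\right) + 2870 = \left(\left(-8 + 7\right) + 210\right) + 2870 = \left(-1 + 210\right) + 2870 = 209 + 2870 = 3079$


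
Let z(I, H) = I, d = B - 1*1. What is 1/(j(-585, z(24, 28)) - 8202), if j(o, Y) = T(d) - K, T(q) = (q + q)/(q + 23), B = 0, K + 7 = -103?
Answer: -11/89013 ≈ -0.00012358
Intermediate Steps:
K = -110 (K = -7 - 103 = -110)
d = -1 (d = 0 - 1*1 = 0 - 1 = -1)
T(q) = 2*q/(23 + q) (T(q) = (2*q)/(23 + q) = 2*q/(23 + q))
j(o, Y) = 1209/11 (j(o, Y) = 2*(-1)/(23 - 1) - 1*(-110) = 2*(-1)/22 + 110 = 2*(-1)*(1/22) + 110 = -1/11 + 110 = 1209/11)
1/(j(-585, z(24, 28)) - 8202) = 1/(1209/11 - 8202) = 1/(-89013/11) = -11/89013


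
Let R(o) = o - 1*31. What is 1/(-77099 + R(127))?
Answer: -1/77003 ≈ -1.2987e-5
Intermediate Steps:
R(o) = -31 + o (R(o) = o - 31 = -31 + o)
1/(-77099 + R(127)) = 1/(-77099 + (-31 + 127)) = 1/(-77099 + 96) = 1/(-77003) = -1/77003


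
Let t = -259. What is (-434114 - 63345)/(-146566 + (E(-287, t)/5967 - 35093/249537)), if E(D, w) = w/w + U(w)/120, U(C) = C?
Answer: 29628404912962440/8729404768915681 ≈ 3.3941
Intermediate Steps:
E(D, w) = 1 + w/120 (E(D, w) = w/w + w/120 = 1 + w*(1/120) = 1 + w/120)
(-434114 - 63345)/(-146566 + (E(-287, t)/5967 - 35093/249537)) = (-434114 - 63345)/(-146566 + ((1 + (1/120)*(-259))/5967 - 35093/249537)) = -497459/(-146566 + ((1 - 259/120)*(1/5967) - 35093*1/249537)) = -497459/(-146566 + (-139/120*1/5967 - 35093/249537)) = -497459/(-146566 + (-139/716040 - 35093/249537)) = -497459/(-146566 - 8387559121/59559491160) = -497459/(-8729404768915681/59559491160) = -497459*(-59559491160/8729404768915681) = 29628404912962440/8729404768915681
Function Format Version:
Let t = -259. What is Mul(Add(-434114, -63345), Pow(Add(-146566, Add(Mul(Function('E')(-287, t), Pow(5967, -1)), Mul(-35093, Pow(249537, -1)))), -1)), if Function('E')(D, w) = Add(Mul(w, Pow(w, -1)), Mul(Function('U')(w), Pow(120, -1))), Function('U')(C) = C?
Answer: Rational(29628404912962440, 8729404768915681) ≈ 3.3941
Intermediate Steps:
Function('E')(D, w) = Add(1, Mul(Rational(1, 120), w)) (Function('E')(D, w) = Add(Mul(w, Pow(w, -1)), Mul(w, Pow(120, -1))) = Add(1, Mul(w, Rational(1, 120))) = Add(1, Mul(Rational(1, 120), w)))
Mul(Add(-434114, -63345), Pow(Add(-146566, Add(Mul(Function('E')(-287, t), Pow(5967, -1)), Mul(-35093, Pow(249537, -1)))), -1)) = Mul(Add(-434114, -63345), Pow(Add(-146566, Add(Mul(Add(1, Mul(Rational(1, 120), -259)), Pow(5967, -1)), Mul(-35093, Pow(249537, -1)))), -1)) = Mul(-497459, Pow(Add(-146566, Add(Mul(Add(1, Rational(-259, 120)), Rational(1, 5967)), Mul(-35093, Rational(1, 249537)))), -1)) = Mul(-497459, Pow(Add(-146566, Add(Mul(Rational(-139, 120), Rational(1, 5967)), Rational(-35093, 249537))), -1)) = Mul(-497459, Pow(Add(-146566, Add(Rational(-139, 716040), Rational(-35093, 249537))), -1)) = Mul(-497459, Pow(Add(-146566, Rational(-8387559121, 59559491160)), -1)) = Mul(-497459, Pow(Rational(-8729404768915681, 59559491160), -1)) = Mul(-497459, Rational(-59559491160, 8729404768915681)) = Rational(29628404912962440, 8729404768915681)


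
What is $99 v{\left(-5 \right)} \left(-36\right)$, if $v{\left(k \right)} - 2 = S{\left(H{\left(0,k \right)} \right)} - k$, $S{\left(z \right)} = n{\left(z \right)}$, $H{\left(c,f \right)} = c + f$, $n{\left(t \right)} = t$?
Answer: $-7128$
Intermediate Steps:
$S{\left(z \right)} = z$
$v{\left(k \right)} = 2$ ($v{\left(k \right)} = 2 + \left(\left(0 + k\right) - k\right) = 2 + \left(k - k\right) = 2 + 0 = 2$)
$99 v{\left(-5 \right)} \left(-36\right) = 99 \cdot 2 \left(-36\right) = 198 \left(-36\right) = -7128$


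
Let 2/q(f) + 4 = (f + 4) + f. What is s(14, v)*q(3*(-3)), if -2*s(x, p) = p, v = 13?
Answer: 13/18 ≈ 0.72222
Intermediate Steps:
s(x, p) = -p/2
q(f) = 1/f (q(f) = 2/(-4 + ((f + 4) + f)) = 2/(-4 + ((4 + f) + f)) = 2/(-4 + (4 + 2*f)) = 2/((2*f)) = 2*(1/(2*f)) = 1/f)
s(14, v)*q(3*(-3)) = (-½*13)/((3*(-3))) = -13/2/(-9) = -13/2*(-⅑) = 13/18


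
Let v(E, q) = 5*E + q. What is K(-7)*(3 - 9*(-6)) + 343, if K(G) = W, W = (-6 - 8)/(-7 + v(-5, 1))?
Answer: 11431/31 ≈ 368.74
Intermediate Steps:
v(E, q) = q + 5*E
W = 14/31 (W = (-6 - 8)/(-7 + (1 + 5*(-5))) = -14/(-7 + (1 - 25)) = -14/(-7 - 24) = -14/(-31) = -14*(-1/31) = 14/31 ≈ 0.45161)
K(G) = 14/31
K(-7)*(3 - 9*(-6)) + 343 = 14*(3 - 9*(-6))/31 + 343 = 14*(3 + 54)/31 + 343 = (14/31)*57 + 343 = 798/31 + 343 = 11431/31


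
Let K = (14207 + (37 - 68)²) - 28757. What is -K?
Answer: 13589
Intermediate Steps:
K = -13589 (K = (14207 + (-31)²) - 28757 = (14207 + 961) - 28757 = 15168 - 28757 = -13589)
-K = -1*(-13589) = 13589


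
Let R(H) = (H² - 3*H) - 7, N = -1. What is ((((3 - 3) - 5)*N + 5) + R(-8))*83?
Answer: 7553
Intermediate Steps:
R(H) = -7 + H² - 3*H
((((3 - 3) - 5)*N + 5) + R(-8))*83 = ((((3 - 3) - 5)*(-1) + 5) + (-7 + (-8)² - 3*(-8)))*83 = (((0 - 5)*(-1) + 5) + (-7 + 64 + 24))*83 = ((-5*(-1) + 5) + 81)*83 = ((5 + 5) + 81)*83 = (10 + 81)*83 = 91*83 = 7553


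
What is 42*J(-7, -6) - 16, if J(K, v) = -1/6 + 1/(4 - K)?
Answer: -211/11 ≈ -19.182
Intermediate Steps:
J(K, v) = -⅙ + 1/(4 - K) (J(K, v) = -1*⅙ + 1/(4 - K) = -⅙ + 1/(4 - K))
42*J(-7, -6) - 16 = 42*((-2 - 1*(-7))/(6*(-4 - 7))) - 16 = 42*((⅙)*(-2 + 7)/(-11)) - 16 = 42*((⅙)*(-1/11)*5) - 16 = 42*(-5/66) - 16 = -35/11 - 16 = -211/11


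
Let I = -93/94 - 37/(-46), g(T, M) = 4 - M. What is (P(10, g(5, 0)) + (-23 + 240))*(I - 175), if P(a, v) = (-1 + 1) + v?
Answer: -41851875/1081 ≈ -38716.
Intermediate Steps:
P(a, v) = v (P(a, v) = 0 + v = v)
I = -200/1081 (I = -93*1/94 - 37*(-1/46) = -93/94 + 37/46 = -200/1081 ≈ -0.18501)
(P(10, g(5, 0)) + (-23 + 240))*(I - 175) = ((4 - 1*0) + (-23 + 240))*(-200/1081 - 175) = ((4 + 0) + 217)*(-189375/1081) = (4 + 217)*(-189375/1081) = 221*(-189375/1081) = -41851875/1081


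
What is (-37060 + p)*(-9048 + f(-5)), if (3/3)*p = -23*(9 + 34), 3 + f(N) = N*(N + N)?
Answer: 342479049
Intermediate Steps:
f(N) = -3 + 2*N² (f(N) = -3 + N*(N + N) = -3 + N*(2*N) = -3 + 2*N²)
p = -989 (p = -23*(9 + 34) = -23*43 = -989)
(-37060 + p)*(-9048 + f(-5)) = (-37060 - 989)*(-9048 + (-3 + 2*(-5)²)) = -38049*(-9048 + (-3 + 2*25)) = -38049*(-9048 + (-3 + 50)) = -38049*(-9048 + 47) = -38049*(-9001) = 342479049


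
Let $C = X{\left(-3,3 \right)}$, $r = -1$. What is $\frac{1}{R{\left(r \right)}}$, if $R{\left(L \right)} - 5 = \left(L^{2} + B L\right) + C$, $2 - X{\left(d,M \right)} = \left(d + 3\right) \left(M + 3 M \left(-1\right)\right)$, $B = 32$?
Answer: $- \frac{1}{24} \approx -0.041667$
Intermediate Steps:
$X{\left(d,M \right)} = 2 + 2 M \left(3 + d\right)$ ($X{\left(d,M \right)} = 2 - \left(d + 3\right) \left(M + 3 M \left(-1\right)\right) = 2 - \left(3 + d\right) \left(M - 3 M\right) = 2 - \left(3 + d\right) \left(- 2 M\right) = 2 - - 2 M \left(3 + d\right) = 2 + 2 M \left(3 + d\right)$)
$C = 2$ ($C = 2 + 6 \cdot 3 + 2 \cdot 3 \left(-3\right) = 2 + 18 - 18 = 2$)
$R{\left(L \right)} = 7 + L^{2} + 32 L$ ($R{\left(L \right)} = 5 + \left(\left(L^{2} + 32 L\right) + 2\right) = 5 + \left(2 + L^{2} + 32 L\right) = 7 + L^{2} + 32 L$)
$\frac{1}{R{\left(r \right)}} = \frac{1}{7 + \left(-1\right)^{2} + 32 \left(-1\right)} = \frac{1}{7 + 1 - 32} = \frac{1}{-24} = - \frac{1}{24}$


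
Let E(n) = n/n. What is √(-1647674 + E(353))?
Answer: I*√1647673 ≈ 1283.6*I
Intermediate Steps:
E(n) = 1
√(-1647674 + E(353)) = √(-1647674 + 1) = √(-1647673) = I*√1647673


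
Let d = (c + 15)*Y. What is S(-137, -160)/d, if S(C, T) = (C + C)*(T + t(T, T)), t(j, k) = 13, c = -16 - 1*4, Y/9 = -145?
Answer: 13426/2175 ≈ 6.1729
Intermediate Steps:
Y = -1305 (Y = 9*(-145) = -1305)
c = -20 (c = -16 - 4 = -20)
d = 6525 (d = (-20 + 15)*(-1305) = -5*(-1305) = 6525)
S(C, T) = 2*C*(13 + T) (S(C, T) = (C + C)*(T + 13) = (2*C)*(13 + T) = 2*C*(13 + T))
S(-137, -160)/d = (2*(-137)*(13 - 160))/6525 = (2*(-137)*(-147))*(1/6525) = 40278*(1/6525) = 13426/2175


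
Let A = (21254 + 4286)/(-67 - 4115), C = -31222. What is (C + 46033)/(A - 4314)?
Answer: -30969801/9033344 ≈ -3.4284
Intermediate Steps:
A = -12770/2091 (A = 25540/(-4182) = 25540*(-1/4182) = -12770/2091 ≈ -6.1071)
(C + 46033)/(A - 4314) = (-31222 + 46033)/(-12770/2091 - 4314) = 14811/(-9033344/2091) = 14811*(-2091/9033344) = -30969801/9033344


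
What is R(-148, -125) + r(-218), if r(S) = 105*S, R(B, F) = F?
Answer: -23015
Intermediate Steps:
R(-148, -125) + r(-218) = -125 + 105*(-218) = -125 - 22890 = -23015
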